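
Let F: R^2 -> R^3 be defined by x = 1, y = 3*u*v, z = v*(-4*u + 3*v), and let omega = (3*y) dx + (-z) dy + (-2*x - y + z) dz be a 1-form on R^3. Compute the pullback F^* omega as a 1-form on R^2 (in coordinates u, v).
F^* omega = (v*(40*u*v - 21*v^2 + 8)) du + (40*u^2*v - 63*u*v^2 + 8*u + 18*v^3 - 12*v) dv

Using F^*(f dg) = (f ∘ F) d(g ∘ F), substitute each coordinate x_i by F_i(u, v) in f_i, and replace dx_i by d F_i = (∂F_i/∂u) du + (∂F_i/∂v) dv.
  For the x component: f_1(F) = 9*u*v; d F_1 = (0) du + (0) dv
  For the y component: f_2(F) = v*(4*u - 3*v); d F_2 = (3*v) du + (3*u) dv
  For the z component: f_3(F) = -7*u*v + 3*v^2 - 2; d F_3 = (-4*v) du + (-4*u + 6*v) dv
Combining and collecting du, dv coefficients:
  coeff of du: v*(40*u*v - 21*v^2 + 8)
  coeff of dv: 40*u^2*v - 63*u*v^2 + 8*u + 18*v^3 - 12*v
F^* omega = (v*(40*u*v - 21*v^2 + 8)) du + (40*u^2*v - 63*u*v^2 + 8*u + 18*v^3 - 12*v) dv.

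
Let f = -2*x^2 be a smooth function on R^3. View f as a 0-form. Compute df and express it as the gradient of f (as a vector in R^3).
df = (-4*x) dx + (0) dy + (0) dz; grad f = (-4*x, 0, 0)

For a 0-form f, d f = (∂f/∂x) dx + (∂f/∂y) dy + (∂f/∂z) dz. The components of the vector representation are exactly the entries of grad f in Cartesian coordinates:
  ∂f/∂x = -4*x
  ∂f/∂y = 0
  ∂f/∂z = 0.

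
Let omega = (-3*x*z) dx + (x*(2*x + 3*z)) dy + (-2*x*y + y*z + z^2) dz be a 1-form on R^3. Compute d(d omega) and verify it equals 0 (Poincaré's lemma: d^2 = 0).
d(d omega) = 0

Step 1: d omega = sum_{i<j} (∂f_j/∂x_i - ∂f_i/∂x_j) dx_i ∧ dx_j:
  coeff of dx ∧ dy: 4*x + 3*z
  coeff of dx ∧ dz: 3*x - 2*y
  coeff of dy ∧ dz: -5*x + z
Step 2: Apply d again to each 2-form coefficient. The only possible 3-form in R^3 is dx ∧ dy ∧ dz, with coefficient
  ∂(coeff of dy∧dz)/∂x - ∂(coeff of dx∧dz)/∂y + ∂(coeff of dx∧dy)/∂z
  = ∂/∂x (-5*x + z) - ∂/∂y (3*x - 2*y) + ∂/∂z (4*x + 3*z).
Each of these terms simplifies to sums of mixed partials that cancel in pairs. The result is 0 (by equality of mixed partials for smooth functions — Schwarz / Clairaut).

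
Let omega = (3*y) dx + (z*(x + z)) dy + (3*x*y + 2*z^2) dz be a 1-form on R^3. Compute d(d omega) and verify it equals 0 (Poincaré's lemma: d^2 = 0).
d(d omega) = 0

Step 1: d omega = sum_{i<j} (∂f_j/∂x_i - ∂f_i/∂x_j) dx_i ∧ dx_j:
  coeff of dx ∧ dy: z - 3
  coeff of dx ∧ dz: 3*y
  coeff of dy ∧ dz: 2*x - 2*z
Step 2: Apply d again to each 2-form coefficient. The only possible 3-form in R^3 is dx ∧ dy ∧ dz, with coefficient
  ∂(coeff of dy∧dz)/∂x - ∂(coeff of dx∧dz)/∂y + ∂(coeff of dx∧dy)/∂z
  = ∂/∂x (2*x - 2*z) - ∂/∂y (3*y) + ∂/∂z (z - 3).
Each of these terms simplifies to sums of mixed partials that cancel in pairs. The result is 0 (by equality of mixed partials for smooth functions — Schwarz / Clairaut).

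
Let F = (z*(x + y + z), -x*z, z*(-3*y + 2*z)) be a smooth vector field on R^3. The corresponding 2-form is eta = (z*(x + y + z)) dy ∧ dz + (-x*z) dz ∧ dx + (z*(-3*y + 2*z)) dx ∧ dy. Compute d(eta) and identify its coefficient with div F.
d(eta) = (-3*y + 5*z) dx ∧ dy ∧ dz; div F = -3*y + 5*z

For a 2-form in R^3 of the form above, applying d gives a 3-form with coefficient ∂P/∂x + ∂Q/∂y + ∂R/∂z:
  ∂P/∂x = z
  ∂Q/∂y = 0
  ∂R/∂z = -3*y + 4*z
Sum = -3*y + 5*z, which is exactly div F.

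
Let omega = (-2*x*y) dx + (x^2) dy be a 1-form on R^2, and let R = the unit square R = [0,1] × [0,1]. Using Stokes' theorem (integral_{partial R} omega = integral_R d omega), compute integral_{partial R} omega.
integral_(partial R) omega = 2

Stokes: integral_partial_R omega = integral_R d omega with d omega = (∂Q/∂x - ∂P/∂y) dx ∧ dy.
  ∂Q/∂x = 2*x
  ∂P/∂y = -2*x
  integrand = ∂Q/∂x - ∂P/∂y = 4*x.
Integrating over R: integral_0^1 integral_0^1 (4*x) dx dy = 2.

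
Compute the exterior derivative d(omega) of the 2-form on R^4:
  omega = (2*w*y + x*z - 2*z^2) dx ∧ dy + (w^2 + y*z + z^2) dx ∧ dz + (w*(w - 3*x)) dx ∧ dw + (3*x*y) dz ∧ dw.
d(omega) = (x - 5*z) dx ∧ dy ∧ dz + (2*y) dx ∧ dy ∧ dw + (2*w + 3*y) dx ∧ dz ∧ dw + (3*x) dy ∧ dz ∧ dw

For a 2-form omega = sum_{i<j} g_{ij} dx_i ∧ dx_j, the exterior derivative is
  d(omega) = sum_{i<j} d(g_{ij}) ∧ dx_i ∧ dx_j = sum_{i<j, k} (∂g_{ij}/∂x_k) dx_k ∧ dx_i ∧ dx_j.
Expand each term, using dx_k ∧ dx_i ∧ dx_j = sgn(permutation) dx_{(a)} ∧ dx_{(b)} ∧ dx_{(c)} with (a < b < c) sorted:
  d(2*w*y + x*z - 2*z^2) includes (∂/∂z)(2*w*y + x*z - 2*z^2) dz = (x - 4*z) dz, which multiplied by dx ∧ dy gives (x - 4*z) dx ∧ dy ∧ dz
  d(2*w*y + x*z - 2*z^2) includes (∂/∂w)(2*w*y + x*z - 2*z^2) dw = (2*y) dw, which multiplied by dx ∧ dy gives (2*y) dx ∧ dy ∧ dw
  d(w^2 + y*z + z^2) includes (∂/∂y)(w^2 + y*z + z^2) dy = (z) dy, which multiplied by dx ∧ dz gives (-z) dx ∧ dy ∧ dz
  d(w^2 + y*z + z^2) includes (∂/∂w)(w^2 + y*z + z^2) dw = (2*w) dw, which multiplied by dx ∧ dz gives (2*w) dx ∧ dz ∧ dw
  d(3*x*y) includes (∂/∂x)(3*x*y) dx = (3*y) dx, which multiplied by dz ∧ dw gives (3*y) dx ∧ dz ∧ dw
  d(3*x*y) includes (∂/∂y)(3*x*y) dy = (3*x) dy, which multiplied by dz ∧ dw gives (3*x) dy ∧ dz ∧ dw
Collecting like 3-forms: d(omega) = (x - 5*z) dx ∧ dy ∧ dz + (2*y) dx ∧ dy ∧ dw + (2*w + 3*y) dx ∧ dz ∧ dw + (3*x) dy ∧ dz ∧ dw.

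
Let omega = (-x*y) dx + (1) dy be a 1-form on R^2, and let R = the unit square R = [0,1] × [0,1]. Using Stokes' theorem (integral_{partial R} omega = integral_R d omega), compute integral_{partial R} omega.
integral_(partial R) omega = 1/2

Stokes: integral_partial_R omega = integral_R d omega with d omega = (∂Q/∂x - ∂P/∂y) dx ∧ dy.
  ∂Q/∂x = 0
  ∂P/∂y = -x
  integrand = ∂Q/∂x - ∂P/∂y = x.
Integrating over R: integral_0^1 integral_0^1 (x) dx dy = 1/2.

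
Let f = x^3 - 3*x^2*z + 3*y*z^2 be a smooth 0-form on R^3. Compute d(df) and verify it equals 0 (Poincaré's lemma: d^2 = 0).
d(df) = 0

Step 1: df = sum_i (∂f/∂x_i) dx_i = (3*x*(x - 2*z)) dx + (3*z^2) dy + (-3*x^2 + 6*y*z) dz.
Step 2: Apply d again. Using the 1-form formula, the coefficient of dx ∧ dy in d(df) is ∂^2 f/∂x ∂y - ∂^2 f/∂y ∂x = (0) - (0) = 0 (equality of mixed partials for smooth f).
Similarly for dx ∧ dz and dy ∧ dz — all coefficients vanish. So d(df) = 0.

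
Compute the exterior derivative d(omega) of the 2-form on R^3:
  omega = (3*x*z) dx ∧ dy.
d(omega) = (3*x) dx ∧ dy ∧ dz

For a 2-form omega = sum_{i<j} g_{ij} dx_i ∧ dx_j, the exterior derivative is
  d(omega) = sum_{i<j} d(g_{ij}) ∧ dx_i ∧ dx_j = sum_{i<j, k} (∂g_{ij}/∂x_k) dx_k ∧ dx_i ∧ dx_j.
Expand each term, using dx_k ∧ dx_i ∧ dx_j = sgn(permutation) dx_{(a)} ∧ dx_{(b)} ∧ dx_{(c)} with (a < b < c) sorted:
  d(3*x*z) includes (∂/∂z)(3*x*z) dz = (3*x) dz, which multiplied by dx ∧ dy gives (3*x) dx ∧ dy ∧ dz
Collecting like 3-forms: d(omega) = (3*x) dx ∧ dy ∧ dz.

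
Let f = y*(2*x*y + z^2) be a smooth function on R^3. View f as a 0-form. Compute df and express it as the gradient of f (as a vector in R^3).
df = (2*y^2) dx + (4*x*y + z^2) dy + (2*y*z) dz; grad f = (2*y^2, 4*x*y + z^2, 2*y*z)

For a 0-form f, d f = (∂f/∂x) dx + (∂f/∂y) dy + (∂f/∂z) dz. The components of the vector representation are exactly the entries of grad f in Cartesian coordinates:
  ∂f/∂x = 2*y^2
  ∂f/∂y = 4*x*y + z^2
  ∂f/∂z = 2*y*z.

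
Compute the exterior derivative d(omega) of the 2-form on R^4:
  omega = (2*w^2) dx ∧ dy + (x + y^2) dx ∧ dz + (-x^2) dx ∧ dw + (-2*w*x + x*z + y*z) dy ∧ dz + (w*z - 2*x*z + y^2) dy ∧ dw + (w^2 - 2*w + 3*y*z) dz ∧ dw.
d(omega) = (4*w - 2*z) dx ∧ dy ∧ dw + (-2*w - 2*y + z) dx ∧ dy ∧ dz + (-w + 3*z) dy ∧ dz ∧ dw

For a 2-form omega = sum_{i<j} g_{ij} dx_i ∧ dx_j, the exterior derivative is
  d(omega) = sum_{i<j} d(g_{ij}) ∧ dx_i ∧ dx_j = sum_{i<j, k} (∂g_{ij}/∂x_k) dx_k ∧ dx_i ∧ dx_j.
Expand each term, using dx_k ∧ dx_i ∧ dx_j = sgn(permutation) dx_{(a)} ∧ dx_{(b)} ∧ dx_{(c)} with (a < b < c) sorted:
  d(2*w^2) includes (∂/∂w)(2*w^2) dw = (4*w) dw, which multiplied by dx ∧ dy gives (4*w) dx ∧ dy ∧ dw
  d(x + y^2) includes (∂/∂y)(x + y^2) dy = (2*y) dy, which multiplied by dx ∧ dz gives (-2*y) dx ∧ dy ∧ dz
  d(-2*w*x + x*z + y*z) includes (∂/∂x)(-2*w*x + x*z + y*z) dx = (-2*w + z) dx, which multiplied by dy ∧ dz gives (-2*w + z) dx ∧ dy ∧ dz
  d(-2*w*x + x*z + y*z) includes (∂/∂w)(-2*w*x + x*z + y*z) dw = (-2*x) dw, which multiplied by dy ∧ dz gives (-2*x) dy ∧ dz ∧ dw
  d(w*z - 2*x*z + y^2) includes (∂/∂x)(w*z - 2*x*z + y^2) dx = (-2*z) dx, which multiplied by dy ∧ dw gives (-2*z) dx ∧ dy ∧ dw
  d(w*z - 2*x*z + y^2) includes (∂/∂z)(w*z - 2*x*z + y^2) dz = (w - 2*x) dz, which multiplied by dy ∧ dw gives (-w + 2*x) dy ∧ dz ∧ dw
  d(w^2 - 2*w + 3*y*z) includes (∂/∂y)(w^2 - 2*w + 3*y*z) dy = (3*z) dy, which multiplied by dz ∧ dw gives (3*z) dy ∧ dz ∧ dw
Collecting like 3-forms: d(omega) = (4*w - 2*z) dx ∧ dy ∧ dw + (-2*w - 2*y + z) dx ∧ dy ∧ dz + (-w + 3*z) dy ∧ dz ∧ dw.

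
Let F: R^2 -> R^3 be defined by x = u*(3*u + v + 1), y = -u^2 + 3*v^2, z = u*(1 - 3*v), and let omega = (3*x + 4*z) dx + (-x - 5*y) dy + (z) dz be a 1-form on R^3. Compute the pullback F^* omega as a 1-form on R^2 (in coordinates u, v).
F^* omega = (u*(50*u^2 - 43*u*v + 53*u + 30*v^2 - 8*v + 8)) du + (9*u^3 + 12*u^2*v + 4*u^2 - 6*u*v^2 - 6*u*v - 90*v^3) dv

Using F^*(f dg) = (f ∘ F) d(g ∘ F), substitute each coordinate x_i by F_i(u, v) in f_i, and replace dx_i by d F_i = (∂F_i/∂u) du + (∂F_i/∂v) dv.
  For the x component: f_1(F) = u*(9*u - 9*v + 7); d F_1 = (6*u + v + 1) du + (u) dv
  For the y component: f_2(F) = 2*u^2 - u*v - u - 15*v^2; d F_2 = (-2*u) du + (6*v) dv
  For the z component: f_3(F) = u*(1 - 3*v); d F_3 = (1 - 3*v) du + (-3*u) dv
Combining and collecting du, dv coefficients:
  coeff of du: u*(50*u^2 - 43*u*v + 53*u + 30*v^2 - 8*v + 8)
  coeff of dv: 9*u^3 + 12*u^2*v + 4*u^2 - 6*u*v^2 - 6*u*v - 90*v^3
F^* omega = (u*(50*u^2 - 43*u*v + 53*u + 30*v^2 - 8*v + 8)) du + (9*u^3 + 12*u^2*v + 4*u^2 - 6*u*v^2 - 6*u*v - 90*v^3) dv.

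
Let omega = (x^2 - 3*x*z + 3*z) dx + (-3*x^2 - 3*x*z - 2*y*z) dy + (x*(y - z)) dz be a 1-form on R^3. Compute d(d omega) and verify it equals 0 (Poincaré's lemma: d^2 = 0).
d(d omega) = 0

Step 1: d omega = sum_{i<j} (∂f_j/∂x_i - ∂f_i/∂x_j) dx_i ∧ dx_j:
  coeff of dx ∧ dy: -6*x - 3*z
  coeff of dx ∧ dz: 3*x + y - z - 3
  coeff of dy ∧ dz: 4*x + 2*y
Step 2: Apply d again to each 2-form coefficient. The only possible 3-form in R^3 is dx ∧ dy ∧ dz, with coefficient
  ∂(coeff of dy∧dz)/∂x - ∂(coeff of dx∧dz)/∂y + ∂(coeff of dx∧dy)/∂z
  = ∂/∂x (4*x + 2*y) - ∂/∂y (3*x + y - z - 3) + ∂/∂z (-6*x - 3*z).
Each of these terms simplifies to sums of mixed partials that cancel in pairs. The result is 0 (by equality of mixed partials for smooth functions — Schwarz / Clairaut).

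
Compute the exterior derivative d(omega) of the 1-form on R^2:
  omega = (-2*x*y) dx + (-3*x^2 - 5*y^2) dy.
d(omega) = (-4*x) dx ∧ dy

For a 1-form omega = sum_i f_i dx_i, the exterior derivative is
  d(omega) = sum_{i < j} (∂f_j/∂x_i - ∂f_i/∂x_j) dx_i ∧ dx_j.
  coefficient of dx ∧ dy: ∂f_2/∂x - ∂f_1/∂y = ∂(-3*x^2 - 5*y^2)/∂x - ∂(-2*x*y)/∂y = -4*x
Assembling: d(omega) = (-4*x) dx ∧ dy.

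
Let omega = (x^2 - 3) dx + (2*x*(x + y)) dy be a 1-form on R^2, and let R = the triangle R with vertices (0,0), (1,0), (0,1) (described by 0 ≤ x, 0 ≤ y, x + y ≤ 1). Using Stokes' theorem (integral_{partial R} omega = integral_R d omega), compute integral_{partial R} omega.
integral_(partial R) omega = 1

Stokes: integral_partial_R omega = integral_R d omega with d omega = (∂Q/∂x - ∂P/∂y) dx ∧ dy.
  ∂Q/∂x = 4*x + 2*y
  ∂P/∂y = 0
  integrand = ∂Q/∂x - ∂P/∂y = 4*x + 2*y.
Integrating over R: integral_0^1 integral_0^{1-x} (4*x + 2*y) dy dx = 1.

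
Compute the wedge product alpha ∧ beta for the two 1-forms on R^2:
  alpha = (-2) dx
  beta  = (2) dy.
alpha ∧ beta = (-4) dx ∧ dy

Distribute the wedge, using dx_i ∧ dx_j = -dx_j ∧ dx_i and dx_i ∧ dx_i = 0. For each pair (i, j) with i < j, the coefficient of dx_i ∧ dx_j in alpha ∧ beta is (alpha_i * beta_j - alpha_j * beta_i). Collecting: alpha ∧ beta = (-4) dx ∧ dy.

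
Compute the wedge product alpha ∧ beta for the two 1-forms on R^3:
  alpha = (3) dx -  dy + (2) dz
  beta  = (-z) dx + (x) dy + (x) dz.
alpha ∧ beta = (3*x - z) dx ∧ dy + (3*x + 2*z) dx ∧ dz + (-3*x) dy ∧ dz

Distribute the wedge, using dx_i ∧ dx_j = -dx_j ∧ dx_i and dx_i ∧ dx_i = 0. For each pair (i, j) with i < j, the coefficient of dx_i ∧ dx_j in alpha ∧ beta is (alpha_i * beta_j - alpha_j * beta_i). Collecting: alpha ∧ beta = (3*x - z) dx ∧ dy + (3*x + 2*z) dx ∧ dz + (-3*x) dy ∧ dz.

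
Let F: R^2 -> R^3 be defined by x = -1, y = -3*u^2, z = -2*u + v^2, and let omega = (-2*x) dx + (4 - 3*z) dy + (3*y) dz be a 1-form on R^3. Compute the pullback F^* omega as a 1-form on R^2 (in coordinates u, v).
F^* omega = (6*u*(-3*u + 3*v^2 - 4)) du + (-18*u^2*v) dv

Using F^*(f dg) = (f ∘ F) d(g ∘ F), substitute each coordinate x_i by F_i(u, v) in f_i, and replace dx_i by d F_i = (∂F_i/∂u) du + (∂F_i/∂v) dv.
  For the x component: f_1(F) = 2; d F_1 = (0) du + (0) dv
  For the y component: f_2(F) = 6*u - 3*v^2 + 4; d F_2 = (-6*u) du + (0) dv
  For the z component: f_3(F) = -9*u^2; d F_3 = (-2) du + (2*v) dv
Combining and collecting du, dv coefficients:
  coeff of du: 6*u*(-3*u + 3*v^2 - 4)
  coeff of dv: -18*u^2*v
F^* omega = (6*u*(-3*u + 3*v^2 - 4)) du + (-18*u^2*v) dv.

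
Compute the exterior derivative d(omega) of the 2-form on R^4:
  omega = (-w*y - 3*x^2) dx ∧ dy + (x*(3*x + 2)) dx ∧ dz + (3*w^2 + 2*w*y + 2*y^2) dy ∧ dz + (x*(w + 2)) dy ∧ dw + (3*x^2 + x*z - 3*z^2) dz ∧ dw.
d(omega) = (w - y + 2) dx ∧ dy ∧ dw + (6*w + 2*y) dy ∧ dz ∧ dw + (6*x + z) dx ∧ dz ∧ dw

For a 2-form omega = sum_{i<j} g_{ij} dx_i ∧ dx_j, the exterior derivative is
  d(omega) = sum_{i<j} d(g_{ij}) ∧ dx_i ∧ dx_j = sum_{i<j, k} (∂g_{ij}/∂x_k) dx_k ∧ dx_i ∧ dx_j.
Expand each term, using dx_k ∧ dx_i ∧ dx_j = sgn(permutation) dx_{(a)} ∧ dx_{(b)} ∧ dx_{(c)} with (a < b < c) sorted:
  d(-w*y - 3*x^2) includes (∂/∂w)(-w*y - 3*x^2) dw = (-y) dw, which multiplied by dx ∧ dy gives (-y) dx ∧ dy ∧ dw
  d(3*w^2 + 2*w*y + 2*y^2) includes (∂/∂w)(3*w^2 + 2*w*y + 2*y^2) dw = (6*w + 2*y) dw, which multiplied by dy ∧ dz gives (6*w + 2*y) dy ∧ dz ∧ dw
  d(x*(w + 2)) includes (∂/∂x)(x*(w + 2)) dx = (w + 2) dx, which multiplied by dy ∧ dw gives (w + 2) dx ∧ dy ∧ dw
  d(3*x^2 + x*z - 3*z^2) includes (∂/∂x)(3*x^2 + x*z - 3*z^2) dx = (6*x + z) dx, which multiplied by dz ∧ dw gives (6*x + z) dx ∧ dz ∧ dw
Collecting like 3-forms: d(omega) = (w - y + 2) dx ∧ dy ∧ dw + (6*w + 2*y) dy ∧ dz ∧ dw + (6*x + z) dx ∧ dz ∧ dw.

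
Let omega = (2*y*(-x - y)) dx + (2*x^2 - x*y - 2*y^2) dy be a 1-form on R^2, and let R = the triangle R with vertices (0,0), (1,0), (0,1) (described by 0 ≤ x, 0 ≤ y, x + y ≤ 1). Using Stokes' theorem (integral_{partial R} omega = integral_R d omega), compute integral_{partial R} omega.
integral_(partial R) omega = 3/2

Stokes: integral_partial_R omega = integral_R d omega with d omega = (∂Q/∂x - ∂P/∂y) dx ∧ dy.
  ∂Q/∂x = 4*x - y
  ∂P/∂y = -2*x - 4*y
  integrand = ∂Q/∂x - ∂P/∂y = 6*x + 3*y.
Integrating over R: integral_0^1 integral_0^{1-x} (6*x + 3*y) dy dx = 3/2.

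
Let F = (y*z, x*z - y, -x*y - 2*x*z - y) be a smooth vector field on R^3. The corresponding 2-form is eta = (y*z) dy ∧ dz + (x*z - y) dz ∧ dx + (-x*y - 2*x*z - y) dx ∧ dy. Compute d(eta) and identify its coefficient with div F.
d(eta) = (-2*x - 1) dx ∧ dy ∧ dz; div F = -2*x - 1

For a 2-form in R^3 of the form above, applying d gives a 3-form with coefficient ∂P/∂x + ∂Q/∂y + ∂R/∂z:
  ∂P/∂x = 0
  ∂Q/∂y = -1
  ∂R/∂z = -2*x
Sum = -2*x - 1, which is exactly div F.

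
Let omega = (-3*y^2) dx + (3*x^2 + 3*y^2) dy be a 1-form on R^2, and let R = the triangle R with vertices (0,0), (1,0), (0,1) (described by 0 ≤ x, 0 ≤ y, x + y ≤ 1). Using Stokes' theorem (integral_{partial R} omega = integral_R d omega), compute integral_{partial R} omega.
integral_(partial R) omega = 2

Stokes: integral_partial_R omega = integral_R d omega with d omega = (∂Q/∂x - ∂P/∂y) dx ∧ dy.
  ∂Q/∂x = 6*x
  ∂P/∂y = -6*y
  integrand = ∂Q/∂x - ∂P/∂y = 6*x + 6*y.
Integrating over R: integral_0^1 integral_0^{1-x} (6*x + 6*y) dy dx = 2.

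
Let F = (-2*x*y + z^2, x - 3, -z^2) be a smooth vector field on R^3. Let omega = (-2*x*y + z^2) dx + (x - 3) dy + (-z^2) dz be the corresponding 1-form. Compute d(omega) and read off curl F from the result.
d(omega) = (0) dy ∧ dz + (2*z) dz ∧ dx + (2*x + 1) dx ∧ dy; curl F = (0, 2*z, 2*x + 1)

d omega = sum_{i<j} (∂f_j/∂x_i - ∂f_i/∂x_j) dx_i ∧ dx_j. Under the identification (dy ∧ dz, dz ∧ dx, dx ∧ dy) ↔ (e_x, e_y, e_z), the coefficients are exactly the components of curl F. Compute:
  ∂R/∂y - ∂Q/∂z = (0) - (0) = 0
  ∂P/∂z - ∂R/∂x = (2*z) - (0) = 2*z
  ∂Q/∂x - ∂P/∂y = (1) - (-2*x) = 2*x + 1.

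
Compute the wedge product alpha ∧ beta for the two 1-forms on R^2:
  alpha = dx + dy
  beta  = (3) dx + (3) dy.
alpha ∧ beta = 0

Distribute the wedge, using dx_i ∧ dx_j = -dx_j ∧ dx_i and dx_i ∧ dx_i = 0. For each pair (i, j) with i < j, the coefficient of dx_i ∧ dx_j in alpha ∧ beta is (alpha_i * beta_j - alpha_j * beta_i). Collecting: alpha ∧ beta = 0.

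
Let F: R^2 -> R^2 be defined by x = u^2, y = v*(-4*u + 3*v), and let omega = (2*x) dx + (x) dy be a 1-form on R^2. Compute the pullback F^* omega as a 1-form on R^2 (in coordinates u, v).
F^* omega = (4*u^2*(u - v)) du + (u^2*(-4*u + 6*v)) dv

Using F^*(f dg) = (f ∘ F) d(g ∘ F), substitute each coordinate x_i by F_i(u, v) in f_i, and replace dx_i by d F_i = (∂F_i/∂u) du + (∂F_i/∂v) dv.
  For the x component: f_1(F) = 2*u^2; d F_1 = (2*u) du + (0) dv
  For the y component: f_2(F) = u^2; d F_2 = (-4*v) du + (-4*u + 6*v) dv
Combining and collecting du, dv coefficients:
  coeff of du: 4*u^2*(u - v)
  coeff of dv: u^2*(-4*u + 6*v)
F^* omega = (4*u^2*(u - v)) du + (u^2*(-4*u + 6*v)) dv.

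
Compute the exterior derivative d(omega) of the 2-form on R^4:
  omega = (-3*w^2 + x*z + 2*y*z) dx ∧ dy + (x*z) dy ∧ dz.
d(omega) = (x + 2*y + z) dx ∧ dy ∧ dz + (-6*w) dx ∧ dy ∧ dw

For a 2-form omega = sum_{i<j} g_{ij} dx_i ∧ dx_j, the exterior derivative is
  d(omega) = sum_{i<j} d(g_{ij}) ∧ dx_i ∧ dx_j = sum_{i<j, k} (∂g_{ij}/∂x_k) dx_k ∧ dx_i ∧ dx_j.
Expand each term, using dx_k ∧ dx_i ∧ dx_j = sgn(permutation) dx_{(a)} ∧ dx_{(b)} ∧ dx_{(c)} with (a < b < c) sorted:
  d(-3*w^2 + x*z + 2*y*z) includes (∂/∂z)(-3*w^2 + x*z + 2*y*z) dz = (x + 2*y) dz, which multiplied by dx ∧ dy gives (x + 2*y) dx ∧ dy ∧ dz
  d(-3*w^2 + x*z + 2*y*z) includes (∂/∂w)(-3*w^2 + x*z + 2*y*z) dw = (-6*w) dw, which multiplied by dx ∧ dy gives (-6*w) dx ∧ dy ∧ dw
  d(x*z) includes (∂/∂x)(x*z) dx = (z) dx, which multiplied by dy ∧ dz gives (z) dx ∧ dy ∧ dz
Collecting like 3-forms: d(omega) = (x + 2*y + z) dx ∧ dy ∧ dz + (-6*w) dx ∧ dy ∧ dw.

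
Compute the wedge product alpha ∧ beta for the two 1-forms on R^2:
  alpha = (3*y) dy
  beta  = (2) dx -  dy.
alpha ∧ beta = (-6*y) dx ∧ dy

Distribute the wedge, using dx_i ∧ dx_j = -dx_j ∧ dx_i and dx_i ∧ dx_i = 0. For each pair (i, j) with i < j, the coefficient of dx_i ∧ dx_j in alpha ∧ beta is (alpha_i * beta_j - alpha_j * beta_i). Collecting: alpha ∧ beta = (-6*y) dx ∧ dy.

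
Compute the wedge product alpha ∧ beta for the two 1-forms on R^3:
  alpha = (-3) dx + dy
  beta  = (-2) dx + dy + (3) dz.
alpha ∧ beta = (-1) dx ∧ dy + (-9) dx ∧ dz + (3) dy ∧ dz

Distribute the wedge, using dx_i ∧ dx_j = -dx_j ∧ dx_i and dx_i ∧ dx_i = 0. For each pair (i, j) with i < j, the coefficient of dx_i ∧ dx_j in alpha ∧ beta is (alpha_i * beta_j - alpha_j * beta_i). Collecting: alpha ∧ beta = (-1) dx ∧ dy + (-9) dx ∧ dz + (3) dy ∧ dz.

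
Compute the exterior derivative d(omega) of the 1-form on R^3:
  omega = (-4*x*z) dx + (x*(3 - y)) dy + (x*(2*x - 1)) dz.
d(omega) = (3 - y) dx ∧ dy + (8*x - 1) dx ∧ dz

For a 1-form omega = sum_i f_i dx_i, the exterior derivative is
  d(omega) = sum_{i < j} (∂f_j/∂x_i - ∂f_i/∂x_j) dx_i ∧ dx_j.
  coefficient of dx ∧ dy: ∂f_2/∂x - ∂f_1/∂y = ∂(x*(3 - y))/∂x - ∂(-4*x*z)/∂y = 3 - y
  coefficient of dx ∧ dz: ∂f_3/∂x - ∂f_1/∂z = ∂(x*(2*x - 1))/∂x - ∂(-4*x*z)/∂z = 8*x - 1
Assembling: d(omega) = (3 - y) dx ∧ dy + (8*x - 1) dx ∧ dz.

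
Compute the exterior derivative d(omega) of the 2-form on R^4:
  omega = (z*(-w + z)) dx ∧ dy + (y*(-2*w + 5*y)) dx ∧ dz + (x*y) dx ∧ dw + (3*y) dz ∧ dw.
d(omega) = (w - 10*y + 2*z) dx ∧ dy ∧ dz + (-x - z) dx ∧ dy ∧ dw + (-2*y) dx ∧ dz ∧ dw + (3) dy ∧ dz ∧ dw

For a 2-form omega = sum_{i<j} g_{ij} dx_i ∧ dx_j, the exterior derivative is
  d(omega) = sum_{i<j} d(g_{ij}) ∧ dx_i ∧ dx_j = sum_{i<j, k} (∂g_{ij}/∂x_k) dx_k ∧ dx_i ∧ dx_j.
Expand each term, using dx_k ∧ dx_i ∧ dx_j = sgn(permutation) dx_{(a)} ∧ dx_{(b)} ∧ dx_{(c)} with (a < b < c) sorted:
  d(z*(-w + z)) includes (∂/∂z)(z*(-w + z)) dz = (-w + 2*z) dz, which multiplied by dx ∧ dy gives (-w + 2*z) dx ∧ dy ∧ dz
  d(z*(-w + z)) includes (∂/∂w)(z*(-w + z)) dw = (-z) dw, which multiplied by dx ∧ dy gives (-z) dx ∧ dy ∧ dw
  d(y*(-2*w + 5*y)) includes (∂/∂y)(y*(-2*w + 5*y)) dy = (-2*w + 10*y) dy, which multiplied by dx ∧ dz gives (2*w - 10*y) dx ∧ dy ∧ dz
  d(y*(-2*w + 5*y)) includes (∂/∂w)(y*(-2*w + 5*y)) dw = (-2*y) dw, which multiplied by dx ∧ dz gives (-2*y) dx ∧ dz ∧ dw
  d(x*y) includes (∂/∂y)(x*y) dy = (x) dy, which multiplied by dx ∧ dw gives (-x) dx ∧ dy ∧ dw
  d(3*y) includes (∂/∂y)(3*y) dy = (3) dy, which multiplied by dz ∧ dw gives (3) dy ∧ dz ∧ dw
Collecting like 3-forms: d(omega) = (w - 10*y + 2*z) dx ∧ dy ∧ dz + (-x - z) dx ∧ dy ∧ dw + (-2*y) dx ∧ dz ∧ dw + (3) dy ∧ dz ∧ dw.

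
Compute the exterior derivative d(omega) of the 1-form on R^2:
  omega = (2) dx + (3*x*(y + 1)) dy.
d(omega) = (3*y + 3) dx ∧ dy

For a 1-form omega = sum_i f_i dx_i, the exterior derivative is
  d(omega) = sum_{i < j} (∂f_j/∂x_i - ∂f_i/∂x_j) dx_i ∧ dx_j.
  coefficient of dx ∧ dy: ∂f_2/∂x - ∂f_1/∂y = ∂(3*x*(y + 1))/∂x - ∂(2)/∂y = 3*y + 3
Assembling: d(omega) = (3*y + 3) dx ∧ dy.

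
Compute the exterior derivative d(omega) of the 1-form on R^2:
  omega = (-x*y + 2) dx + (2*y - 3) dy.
d(omega) = (x) dx ∧ dy

For a 1-form omega = sum_i f_i dx_i, the exterior derivative is
  d(omega) = sum_{i < j} (∂f_j/∂x_i - ∂f_i/∂x_j) dx_i ∧ dx_j.
  coefficient of dx ∧ dy: ∂f_2/∂x - ∂f_1/∂y = ∂(2*y - 3)/∂x - ∂(-x*y + 2)/∂y = x
Assembling: d(omega) = (x) dx ∧ dy.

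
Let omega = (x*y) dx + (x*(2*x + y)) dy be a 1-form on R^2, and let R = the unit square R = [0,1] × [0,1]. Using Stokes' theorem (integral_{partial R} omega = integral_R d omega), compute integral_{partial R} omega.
integral_(partial R) omega = 2

Stokes: integral_partial_R omega = integral_R d omega with d omega = (∂Q/∂x - ∂P/∂y) dx ∧ dy.
  ∂Q/∂x = 4*x + y
  ∂P/∂y = x
  integrand = ∂Q/∂x - ∂P/∂y = 3*x + y.
Integrating over R: integral_0^1 integral_0^1 (3*x + y) dx dy = 2.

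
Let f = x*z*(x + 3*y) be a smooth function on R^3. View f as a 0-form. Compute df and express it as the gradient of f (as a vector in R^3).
df = (z*(2*x + 3*y)) dx + (3*x*z) dy + (x*(x + 3*y)) dz; grad f = (z*(2*x + 3*y), 3*x*z, x*(x + 3*y))

For a 0-form f, d f = (∂f/∂x) dx + (∂f/∂y) dy + (∂f/∂z) dz. The components of the vector representation are exactly the entries of grad f in Cartesian coordinates:
  ∂f/∂x = z*(2*x + 3*y)
  ∂f/∂y = 3*x*z
  ∂f/∂z = x*(x + 3*y).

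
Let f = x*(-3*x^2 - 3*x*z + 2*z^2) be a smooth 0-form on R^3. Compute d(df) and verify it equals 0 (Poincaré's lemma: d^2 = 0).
d(df) = 0

Step 1: df = sum_i (∂f/∂x_i) dx_i = (-9*x^2 - 6*x*z + 2*z^2) dx + (0) dy + (x*(-3*x + 4*z)) dz.
Step 2: Apply d again. Using the 1-form formula, the coefficient of dx ∧ dy in d(df) is ∂^2 f/∂x ∂y - ∂^2 f/∂y ∂x = (0) - (0) = 0 (equality of mixed partials for smooth f).
Similarly for dx ∧ dz and dy ∧ dz — all coefficients vanish. So d(df) = 0.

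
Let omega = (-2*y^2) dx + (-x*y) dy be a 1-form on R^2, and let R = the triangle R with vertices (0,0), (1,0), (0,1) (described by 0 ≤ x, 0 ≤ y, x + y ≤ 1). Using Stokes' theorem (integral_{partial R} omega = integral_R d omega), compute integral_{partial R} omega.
integral_(partial R) omega = 1/2

Stokes: integral_partial_R omega = integral_R d omega with d omega = (∂Q/∂x - ∂P/∂y) dx ∧ dy.
  ∂Q/∂x = -y
  ∂P/∂y = -4*y
  integrand = ∂Q/∂x - ∂P/∂y = 3*y.
Integrating over R: integral_0^1 integral_0^{1-x} (3*y) dy dx = 1/2.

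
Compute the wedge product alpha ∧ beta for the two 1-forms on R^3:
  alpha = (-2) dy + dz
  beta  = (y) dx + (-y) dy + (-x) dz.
alpha ∧ beta = (2*y) dx ∧ dy + (2*x + y) dy ∧ dz + (-y) dx ∧ dz

Distribute the wedge, using dx_i ∧ dx_j = -dx_j ∧ dx_i and dx_i ∧ dx_i = 0. For each pair (i, j) with i < j, the coefficient of dx_i ∧ dx_j in alpha ∧ beta is (alpha_i * beta_j - alpha_j * beta_i). Collecting: alpha ∧ beta = (2*y) dx ∧ dy + (2*x + y) dy ∧ dz + (-y) dx ∧ dz.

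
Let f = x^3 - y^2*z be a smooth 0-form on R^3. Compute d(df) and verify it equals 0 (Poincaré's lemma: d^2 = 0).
d(df) = 0

Step 1: df = sum_i (∂f/∂x_i) dx_i = (3*x^2) dx + (-2*y*z) dy + (-y^2) dz.
Step 2: Apply d again. Using the 1-form formula, the coefficient of dx ∧ dy in d(df) is ∂^2 f/∂x ∂y - ∂^2 f/∂y ∂x = (0) - (0) = 0 (equality of mixed partials for smooth f).
Similarly for dx ∧ dz and dy ∧ dz — all coefficients vanish. So d(df) = 0.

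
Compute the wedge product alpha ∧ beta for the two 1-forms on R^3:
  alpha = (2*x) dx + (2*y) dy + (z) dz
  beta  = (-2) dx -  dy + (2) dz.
alpha ∧ beta = (-2*x + 4*y) dx ∧ dy + (4*x + 2*z) dx ∧ dz + (4*y + z) dy ∧ dz

Distribute the wedge, using dx_i ∧ dx_j = -dx_j ∧ dx_i and dx_i ∧ dx_i = 0. For each pair (i, j) with i < j, the coefficient of dx_i ∧ dx_j in alpha ∧ beta is (alpha_i * beta_j - alpha_j * beta_i). Collecting: alpha ∧ beta = (-2*x + 4*y) dx ∧ dy + (4*x + 2*z) dx ∧ dz + (4*y + z) dy ∧ dz.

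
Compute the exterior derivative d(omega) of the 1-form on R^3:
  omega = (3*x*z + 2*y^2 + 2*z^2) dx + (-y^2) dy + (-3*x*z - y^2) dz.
d(omega) = (-4*y) dx ∧ dy + (-3*x - 7*z) dx ∧ dz + (-2*y) dy ∧ dz

For a 1-form omega = sum_i f_i dx_i, the exterior derivative is
  d(omega) = sum_{i < j} (∂f_j/∂x_i - ∂f_i/∂x_j) dx_i ∧ dx_j.
  coefficient of dx ∧ dy: ∂f_2/∂x - ∂f_1/∂y = ∂(-y^2)/∂x - ∂(3*x*z + 2*y^2 + 2*z^2)/∂y = -4*y
  coefficient of dx ∧ dz: ∂f_3/∂x - ∂f_1/∂z = ∂(-3*x*z - y^2)/∂x - ∂(3*x*z + 2*y^2 + 2*z^2)/∂z = -3*x - 7*z
  coefficient of dy ∧ dz: ∂f_3/∂y - ∂f_2/∂z = ∂(-3*x*z - y^2)/∂y - ∂(-y^2)/∂z = -2*y
Assembling: d(omega) = (-4*y) dx ∧ dy + (-3*x - 7*z) dx ∧ dz + (-2*y) dy ∧ dz.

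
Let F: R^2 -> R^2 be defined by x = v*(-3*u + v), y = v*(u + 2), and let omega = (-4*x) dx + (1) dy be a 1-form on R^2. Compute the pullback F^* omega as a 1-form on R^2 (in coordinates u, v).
F^* omega = (v*(-36*u*v + 12*v^2 + 1)) du + (-36*u^2*v + 36*u*v^2 + u - 8*v^3 + 2) dv

Using F^*(f dg) = (f ∘ F) d(g ∘ F), substitute each coordinate x_i by F_i(u, v) in f_i, and replace dx_i by d F_i = (∂F_i/∂u) du + (∂F_i/∂v) dv.
  For the x component: f_1(F) = 4*v*(3*u - v); d F_1 = (-3*v) du + (-3*u + 2*v) dv
  For the y component: f_2(F) = 1; d F_2 = (v) du + (u + 2) dv
Combining and collecting du, dv coefficients:
  coeff of du: v*(-36*u*v + 12*v^2 + 1)
  coeff of dv: -36*u^2*v + 36*u*v^2 + u - 8*v^3 + 2
F^* omega = (v*(-36*u*v + 12*v^2 + 1)) du + (-36*u^2*v + 36*u*v^2 + u - 8*v^3 + 2) dv.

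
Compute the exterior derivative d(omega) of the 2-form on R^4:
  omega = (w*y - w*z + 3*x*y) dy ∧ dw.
d(omega) = (3*y) dx ∧ dy ∧ dw + (w) dy ∧ dz ∧ dw

For a 2-form omega = sum_{i<j} g_{ij} dx_i ∧ dx_j, the exterior derivative is
  d(omega) = sum_{i<j} d(g_{ij}) ∧ dx_i ∧ dx_j = sum_{i<j, k} (∂g_{ij}/∂x_k) dx_k ∧ dx_i ∧ dx_j.
Expand each term, using dx_k ∧ dx_i ∧ dx_j = sgn(permutation) dx_{(a)} ∧ dx_{(b)} ∧ dx_{(c)} with (a < b < c) sorted:
  d(w*y - w*z + 3*x*y) includes (∂/∂x)(w*y - w*z + 3*x*y) dx = (3*y) dx, which multiplied by dy ∧ dw gives (3*y) dx ∧ dy ∧ dw
  d(w*y - w*z + 3*x*y) includes (∂/∂z)(w*y - w*z + 3*x*y) dz = (-w) dz, which multiplied by dy ∧ dw gives (w) dy ∧ dz ∧ dw
Collecting like 3-forms: d(omega) = (3*y) dx ∧ dy ∧ dw + (w) dy ∧ dz ∧ dw.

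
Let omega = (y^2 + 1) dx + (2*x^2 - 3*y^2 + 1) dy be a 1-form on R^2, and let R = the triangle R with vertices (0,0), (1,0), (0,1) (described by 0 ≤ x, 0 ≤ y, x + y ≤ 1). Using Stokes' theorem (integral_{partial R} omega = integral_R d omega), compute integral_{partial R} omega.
integral_(partial R) omega = 1/3

Stokes: integral_partial_R omega = integral_R d omega with d omega = (∂Q/∂x - ∂P/∂y) dx ∧ dy.
  ∂Q/∂x = 4*x
  ∂P/∂y = 2*y
  integrand = ∂Q/∂x - ∂P/∂y = 4*x - 2*y.
Integrating over R: integral_0^1 integral_0^{1-x} (4*x - 2*y) dy dx = 1/3.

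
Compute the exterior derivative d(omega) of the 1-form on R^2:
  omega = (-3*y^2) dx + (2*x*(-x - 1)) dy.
d(omega) = (-4*x + 6*y - 2) dx ∧ dy

For a 1-form omega = sum_i f_i dx_i, the exterior derivative is
  d(omega) = sum_{i < j} (∂f_j/∂x_i - ∂f_i/∂x_j) dx_i ∧ dx_j.
  coefficient of dx ∧ dy: ∂f_2/∂x - ∂f_1/∂y = ∂(2*x*(-x - 1))/∂x - ∂(-3*y^2)/∂y = -4*x + 6*y - 2
Assembling: d(omega) = (-4*x + 6*y - 2) dx ∧ dy.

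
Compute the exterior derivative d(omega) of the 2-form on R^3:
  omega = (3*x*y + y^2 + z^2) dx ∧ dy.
d(omega) = (2*z) dx ∧ dy ∧ dz

For a 2-form omega = sum_{i<j} g_{ij} dx_i ∧ dx_j, the exterior derivative is
  d(omega) = sum_{i<j} d(g_{ij}) ∧ dx_i ∧ dx_j = sum_{i<j, k} (∂g_{ij}/∂x_k) dx_k ∧ dx_i ∧ dx_j.
Expand each term, using dx_k ∧ dx_i ∧ dx_j = sgn(permutation) dx_{(a)} ∧ dx_{(b)} ∧ dx_{(c)} with (a < b < c) sorted:
  d(3*x*y + y^2 + z^2) includes (∂/∂z)(3*x*y + y^2 + z^2) dz = (2*z) dz, which multiplied by dx ∧ dy gives (2*z) dx ∧ dy ∧ dz
Collecting like 3-forms: d(omega) = (2*z) dx ∧ dy ∧ dz.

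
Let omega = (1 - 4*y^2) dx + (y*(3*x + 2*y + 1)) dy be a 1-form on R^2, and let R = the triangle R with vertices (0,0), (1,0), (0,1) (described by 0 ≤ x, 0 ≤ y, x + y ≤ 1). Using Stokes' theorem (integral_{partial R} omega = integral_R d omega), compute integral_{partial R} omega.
integral_(partial R) omega = 11/6

Stokes: integral_partial_R omega = integral_R d omega with d omega = (∂Q/∂x - ∂P/∂y) dx ∧ dy.
  ∂Q/∂x = 3*y
  ∂P/∂y = -8*y
  integrand = ∂Q/∂x - ∂P/∂y = 11*y.
Integrating over R: integral_0^1 integral_0^{1-x} (11*y) dy dx = 11/6.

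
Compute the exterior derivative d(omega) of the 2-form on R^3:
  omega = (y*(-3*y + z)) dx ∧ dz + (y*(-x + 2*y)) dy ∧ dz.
d(omega) = (5*y - z) dx ∧ dy ∧ dz

For a 2-form omega = sum_{i<j} g_{ij} dx_i ∧ dx_j, the exterior derivative is
  d(omega) = sum_{i<j} d(g_{ij}) ∧ dx_i ∧ dx_j = sum_{i<j, k} (∂g_{ij}/∂x_k) dx_k ∧ dx_i ∧ dx_j.
Expand each term, using dx_k ∧ dx_i ∧ dx_j = sgn(permutation) dx_{(a)} ∧ dx_{(b)} ∧ dx_{(c)} with (a < b < c) sorted:
  d(y*(-3*y + z)) includes (∂/∂y)(y*(-3*y + z)) dy = (-6*y + z) dy, which multiplied by dx ∧ dz gives (6*y - z) dx ∧ dy ∧ dz
  d(y*(-x + 2*y)) includes (∂/∂x)(y*(-x + 2*y)) dx = (-y) dx, which multiplied by dy ∧ dz gives (-y) dx ∧ dy ∧ dz
Collecting like 3-forms: d(omega) = (5*y - z) dx ∧ dy ∧ dz.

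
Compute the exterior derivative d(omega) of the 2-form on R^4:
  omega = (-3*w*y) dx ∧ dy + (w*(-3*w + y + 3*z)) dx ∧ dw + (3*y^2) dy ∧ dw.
d(omega) = (-w - 3*y) dx ∧ dy ∧ dw + (-3*w) dx ∧ dz ∧ dw

For a 2-form omega = sum_{i<j} g_{ij} dx_i ∧ dx_j, the exterior derivative is
  d(omega) = sum_{i<j} d(g_{ij}) ∧ dx_i ∧ dx_j = sum_{i<j, k} (∂g_{ij}/∂x_k) dx_k ∧ dx_i ∧ dx_j.
Expand each term, using dx_k ∧ dx_i ∧ dx_j = sgn(permutation) dx_{(a)} ∧ dx_{(b)} ∧ dx_{(c)} with (a < b < c) sorted:
  d(-3*w*y) includes (∂/∂w)(-3*w*y) dw = (-3*y) dw, which multiplied by dx ∧ dy gives (-3*y) dx ∧ dy ∧ dw
  d(w*(-3*w + y + 3*z)) includes (∂/∂y)(w*(-3*w + y + 3*z)) dy = (w) dy, which multiplied by dx ∧ dw gives (-w) dx ∧ dy ∧ dw
  d(w*(-3*w + y + 3*z)) includes (∂/∂z)(w*(-3*w + y + 3*z)) dz = (3*w) dz, which multiplied by dx ∧ dw gives (-3*w) dx ∧ dz ∧ dw
Collecting like 3-forms: d(omega) = (-w - 3*y) dx ∧ dy ∧ dw + (-3*w) dx ∧ dz ∧ dw.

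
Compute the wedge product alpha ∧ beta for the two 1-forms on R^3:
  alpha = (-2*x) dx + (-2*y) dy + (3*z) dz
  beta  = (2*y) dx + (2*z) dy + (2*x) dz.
alpha ∧ beta = (-4*x*z + 4*y^2) dx ∧ dy + (-4*x^2 - 6*y*z) dx ∧ dz + (-4*x*y - 6*z^2) dy ∧ dz

Distribute the wedge, using dx_i ∧ dx_j = -dx_j ∧ dx_i and dx_i ∧ dx_i = 0. For each pair (i, j) with i < j, the coefficient of dx_i ∧ dx_j in alpha ∧ beta is (alpha_i * beta_j - alpha_j * beta_i). Collecting: alpha ∧ beta = (-4*x*z + 4*y^2) dx ∧ dy + (-4*x^2 - 6*y*z) dx ∧ dz + (-4*x*y - 6*z^2) dy ∧ dz.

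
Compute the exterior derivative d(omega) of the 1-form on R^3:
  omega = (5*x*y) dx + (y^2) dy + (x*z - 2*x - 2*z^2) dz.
d(omega) = (-5*x) dx ∧ dy + (z - 2) dx ∧ dz

For a 1-form omega = sum_i f_i dx_i, the exterior derivative is
  d(omega) = sum_{i < j} (∂f_j/∂x_i - ∂f_i/∂x_j) dx_i ∧ dx_j.
  coefficient of dx ∧ dy: ∂f_2/∂x - ∂f_1/∂y = ∂(y^2)/∂x - ∂(5*x*y)/∂y = -5*x
  coefficient of dx ∧ dz: ∂f_3/∂x - ∂f_1/∂z = ∂(x*z - 2*x - 2*z^2)/∂x - ∂(5*x*y)/∂z = z - 2
Assembling: d(omega) = (-5*x) dx ∧ dy + (z - 2) dx ∧ dz.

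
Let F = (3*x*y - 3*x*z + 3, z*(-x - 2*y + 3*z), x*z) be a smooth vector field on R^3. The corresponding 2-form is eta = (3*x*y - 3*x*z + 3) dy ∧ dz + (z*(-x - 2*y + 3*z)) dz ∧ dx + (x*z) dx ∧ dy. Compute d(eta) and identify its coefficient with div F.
d(eta) = (x + 3*y - 5*z) dx ∧ dy ∧ dz; div F = x + 3*y - 5*z

For a 2-form in R^3 of the form above, applying d gives a 3-form with coefficient ∂P/∂x + ∂Q/∂y + ∂R/∂z:
  ∂P/∂x = 3*y - 3*z
  ∂Q/∂y = -2*z
  ∂R/∂z = x
Sum = x + 3*y - 5*z, which is exactly div F.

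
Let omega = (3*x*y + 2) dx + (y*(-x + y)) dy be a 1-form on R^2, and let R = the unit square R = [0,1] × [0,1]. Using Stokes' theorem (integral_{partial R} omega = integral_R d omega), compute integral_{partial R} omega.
integral_(partial R) omega = -2

Stokes: integral_partial_R omega = integral_R d omega with d omega = (∂Q/∂x - ∂P/∂y) dx ∧ dy.
  ∂Q/∂x = -y
  ∂P/∂y = 3*x
  integrand = ∂Q/∂x - ∂P/∂y = -3*x - y.
Integrating over R: integral_0^1 integral_0^1 (-3*x - y) dx dy = -2.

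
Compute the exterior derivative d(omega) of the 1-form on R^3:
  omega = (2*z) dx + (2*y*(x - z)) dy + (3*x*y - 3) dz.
d(omega) = (2*y) dx ∧ dy + (3*y - 2) dx ∧ dz + (3*x + 2*y) dy ∧ dz

For a 1-form omega = sum_i f_i dx_i, the exterior derivative is
  d(omega) = sum_{i < j} (∂f_j/∂x_i - ∂f_i/∂x_j) dx_i ∧ dx_j.
  coefficient of dx ∧ dy: ∂f_2/∂x - ∂f_1/∂y = ∂(2*y*(x - z))/∂x - ∂(2*z)/∂y = 2*y
  coefficient of dx ∧ dz: ∂f_3/∂x - ∂f_1/∂z = ∂(3*x*y - 3)/∂x - ∂(2*z)/∂z = 3*y - 2
  coefficient of dy ∧ dz: ∂f_3/∂y - ∂f_2/∂z = ∂(3*x*y - 3)/∂y - ∂(2*y*(x - z))/∂z = 3*x + 2*y
Assembling: d(omega) = (2*y) dx ∧ dy + (3*y - 2) dx ∧ dz + (3*x + 2*y) dy ∧ dz.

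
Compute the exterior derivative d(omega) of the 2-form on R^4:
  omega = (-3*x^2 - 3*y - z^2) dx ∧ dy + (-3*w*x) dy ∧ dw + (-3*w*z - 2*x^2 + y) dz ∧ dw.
d(omega) = (-2*z) dx ∧ dy ∧ dz + (-3*w) dx ∧ dy ∧ dw + (-4*x) dx ∧ dz ∧ dw + (1) dy ∧ dz ∧ dw

For a 2-form omega = sum_{i<j} g_{ij} dx_i ∧ dx_j, the exterior derivative is
  d(omega) = sum_{i<j} d(g_{ij}) ∧ dx_i ∧ dx_j = sum_{i<j, k} (∂g_{ij}/∂x_k) dx_k ∧ dx_i ∧ dx_j.
Expand each term, using dx_k ∧ dx_i ∧ dx_j = sgn(permutation) dx_{(a)} ∧ dx_{(b)} ∧ dx_{(c)} with (a < b < c) sorted:
  d(-3*x^2 - 3*y - z^2) includes (∂/∂z)(-3*x^2 - 3*y - z^2) dz = (-2*z) dz, which multiplied by dx ∧ dy gives (-2*z) dx ∧ dy ∧ dz
  d(-3*w*x) includes (∂/∂x)(-3*w*x) dx = (-3*w) dx, which multiplied by dy ∧ dw gives (-3*w) dx ∧ dy ∧ dw
  d(-3*w*z - 2*x^2 + y) includes (∂/∂x)(-3*w*z - 2*x^2 + y) dx = (-4*x) dx, which multiplied by dz ∧ dw gives (-4*x) dx ∧ dz ∧ dw
  d(-3*w*z - 2*x^2 + y) includes (∂/∂y)(-3*w*z - 2*x^2 + y) dy = (1) dy, which multiplied by dz ∧ dw gives (1) dy ∧ dz ∧ dw
Collecting like 3-forms: d(omega) = (-2*z) dx ∧ dy ∧ dz + (-3*w) dx ∧ dy ∧ dw + (-4*x) dx ∧ dz ∧ dw + (1) dy ∧ dz ∧ dw.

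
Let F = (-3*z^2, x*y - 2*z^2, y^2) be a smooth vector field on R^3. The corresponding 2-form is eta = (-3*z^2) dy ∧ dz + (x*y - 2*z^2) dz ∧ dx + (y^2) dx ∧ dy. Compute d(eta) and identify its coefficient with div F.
d(eta) = (x) dx ∧ dy ∧ dz; div F = x

For a 2-form in R^3 of the form above, applying d gives a 3-form with coefficient ∂P/∂x + ∂Q/∂y + ∂R/∂z:
  ∂P/∂x = 0
  ∂Q/∂y = x
  ∂R/∂z = 0
Sum = x, which is exactly div F.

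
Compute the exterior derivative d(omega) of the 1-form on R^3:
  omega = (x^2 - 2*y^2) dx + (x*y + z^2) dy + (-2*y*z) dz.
d(omega) = (5*y) dx ∧ dy + (-4*z) dy ∧ dz

For a 1-form omega = sum_i f_i dx_i, the exterior derivative is
  d(omega) = sum_{i < j} (∂f_j/∂x_i - ∂f_i/∂x_j) dx_i ∧ dx_j.
  coefficient of dx ∧ dy: ∂f_2/∂x - ∂f_1/∂y = ∂(x*y + z^2)/∂x - ∂(x^2 - 2*y^2)/∂y = 5*y
  coefficient of dy ∧ dz: ∂f_3/∂y - ∂f_2/∂z = ∂(-2*y*z)/∂y - ∂(x*y + z^2)/∂z = -4*z
Assembling: d(omega) = (5*y) dx ∧ dy + (-4*z) dy ∧ dz.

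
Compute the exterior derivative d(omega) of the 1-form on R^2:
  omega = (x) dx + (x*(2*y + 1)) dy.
d(omega) = (2*y + 1) dx ∧ dy

For a 1-form omega = sum_i f_i dx_i, the exterior derivative is
  d(omega) = sum_{i < j} (∂f_j/∂x_i - ∂f_i/∂x_j) dx_i ∧ dx_j.
  coefficient of dx ∧ dy: ∂f_2/∂x - ∂f_1/∂y = ∂(x*(2*y + 1))/∂x - ∂(x)/∂y = 2*y + 1
Assembling: d(omega) = (2*y + 1) dx ∧ dy.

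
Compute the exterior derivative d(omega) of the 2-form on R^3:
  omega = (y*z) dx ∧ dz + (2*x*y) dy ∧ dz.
d(omega) = (2*y - z) dx ∧ dy ∧ dz

For a 2-form omega = sum_{i<j} g_{ij} dx_i ∧ dx_j, the exterior derivative is
  d(omega) = sum_{i<j} d(g_{ij}) ∧ dx_i ∧ dx_j = sum_{i<j, k} (∂g_{ij}/∂x_k) dx_k ∧ dx_i ∧ dx_j.
Expand each term, using dx_k ∧ dx_i ∧ dx_j = sgn(permutation) dx_{(a)} ∧ dx_{(b)} ∧ dx_{(c)} with (a < b < c) sorted:
  d(y*z) includes (∂/∂y)(y*z) dy = (z) dy, which multiplied by dx ∧ dz gives (-z) dx ∧ dy ∧ dz
  d(2*x*y) includes (∂/∂x)(2*x*y) dx = (2*y) dx, which multiplied by dy ∧ dz gives (2*y) dx ∧ dy ∧ dz
Collecting like 3-forms: d(omega) = (2*y - z) dx ∧ dy ∧ dz.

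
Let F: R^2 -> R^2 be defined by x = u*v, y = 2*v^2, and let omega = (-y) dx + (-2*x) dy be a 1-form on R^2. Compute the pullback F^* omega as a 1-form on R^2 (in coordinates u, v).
F^* omega = (-2*v^3) du + (-10*u*v^2) dv

Using F^*(f dg) = (f ∘ F) d(g ∘ F), substitute each coordinate x_i by F_i(u, v) in f_i, and replace dx_i by d F_i = (∂F_i/∂u) du + (∂F_i/∂v) dv.
  For the x component: f_1(F) = -2*v^2; d F_1 = (v) du + (u) dv
  For the y component: f_2(F) = -2*u*v; d F_2 = (0) du + (4*v) dv
Combining and collecting du, dv coefficients:
  coeff of du: -2*v^3
  coeff of dv: -10*u*v^2
F^* omega = (-2*v^3) du + (-10*u*v^2) dv.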